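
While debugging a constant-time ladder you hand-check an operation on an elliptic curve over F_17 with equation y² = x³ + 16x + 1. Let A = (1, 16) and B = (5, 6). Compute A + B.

(1, 16) + (5, 6). λ = (6 - 16)/(5 - 1) ≡ 7/4 mod 17. 4⁻¹ ≡ 13 (mod 17), so λ ≡ 6.
  x = λ² - 1 - 5 = 36 - 6 ≡ 13; y = λ·(1 - 13) - 16 ≡ 14. → (13, 14)

(13, 14)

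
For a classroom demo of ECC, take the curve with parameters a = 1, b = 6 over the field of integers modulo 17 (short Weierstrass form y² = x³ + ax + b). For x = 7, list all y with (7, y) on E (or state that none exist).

x³ + 1x + 6 = 356 ≡ 16 (mod 17).
Square roots of 16 mod 17: 4 and 13 (since 4² = 16 ≡ 16).

4, 13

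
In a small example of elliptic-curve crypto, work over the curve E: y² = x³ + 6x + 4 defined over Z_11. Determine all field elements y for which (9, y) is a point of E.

x³ + 6x + 4 = 787 ≡ 6 (mod 11).
6 is a non-residue mod 11; no y exists.

none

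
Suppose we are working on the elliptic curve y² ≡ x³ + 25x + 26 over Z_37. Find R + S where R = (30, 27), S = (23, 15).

(30, 27) + (23, 15). λ = (15 - 27)/(23 - 30) ≡ 25/30 mod 37. 30⁻¹ ≡ 21 (mod 37), so λ ≡ 7.
  x = λ² - 30 - 23 = 49 - 53 ≡ 33; y = λ·(30 - 33) - 27 ≡ 26. → (33, 26)

(33, 26)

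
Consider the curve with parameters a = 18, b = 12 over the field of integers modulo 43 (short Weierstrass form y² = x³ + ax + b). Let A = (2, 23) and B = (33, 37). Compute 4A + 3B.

(24, 11)

First 4A:
Repeated addition: build up to 4A.
2A: tangent at (2, 23): λ = (3·2² + 18)/(2·23) ≡ 30/3. 3⁻¹ ≡ 29 (mod 43), so λ ≡ 30·29 ≡ 10.
  x = λ² - 2 - 2 = 100 - 4 ≡ 10; y = λ·(2 - 10) - 23 ≡ 26. → (10, 26)
3A: (10, 26) + (2, 23). λ = (23 - 26)/(2 - 10) ≡ 40/35 mod 43. 35⁻¹ ≡ 16 (mod 43), so λ ≡ 38.
  x = λ² - 10 - 2 = 1444 - 12 ≡ 13; y = λ·(10 - 13) - 26 ≡ 32. → (13, 32)
4A: (13, 32) + (2, 23). λ = (23 - 32)/(2 - 13) ≡ 34/32 mod 43. 32⁻¹ ≡ 39 (mod 43), so λ ≡ 36.
  x = λ² - 13 - 2 = 1296 - 15 ≡ 34; y = λ·(13 - 34) - 32 ≡ 29. → (34, 29)
4A = (34, 29).
Next 3B:
Repeated addition: build up to 3B.
2B: tangent at (33, 37): λ = (3·33² + 18)/(2·37) ≡ 17/31. 31⁻¹ ≡ 25 (mod 43), so λ ≡ 17·25 ≡ 38.
  x = λ² - 33 - 33 = 1444 - 66 ≡ 2; y = λ·(33 - 2) - 37 ≡ 23. → (2, 23)
3B: (2, 23) + (33, 37). λ = (37 - 23)/(33 - 2) ≡ 14/31 mod 43. 31⁻¹ ≡ 25 (mod 43) since 31·25 = 775 ≡ 1, so λ ≡ 6.
  x = λ² - 2 - 33 = 36 - 35 ≡ 1; y = λ·(2 - 1) - 23 ≡ 26. → (1, 26)
3B = (1, 26).
Finally 4A + 3B:
(34, 29) + (1, 26). λ = (26 - 29)/(1 - 34) ≡ 40/10 mod 43. 10⁻¹ ≡ 13 (mod 43) since 10·13 = 130 ≡ 1, so λ ≡ 4.
  x = λ² - 34 - 1 = 16 - 35 ≡ 24; y = λ·(34 - 24) - 29 ≡ 11. → (24, 11)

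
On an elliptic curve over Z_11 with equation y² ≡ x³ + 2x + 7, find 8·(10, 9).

(10, 9)

Write G = (10, 9).
Repeated addition: build up to 8G.
2G: tangent at (10, 9): λ = (3·10² + 2)/(2·9) ≡ 5/7. 7⁻¹ ≡ 8 (mod 11) since 7·8 = 56 ≡ 1, so λ ≡ 5·8 ≡ 7.
  x = λ² - 10 - 10 = 49 - 20 ≡ 7; y = λ·(10 - 7) - 9 ≡ 1. → (7, 1)
3G: (7, 1) + (10, 9). λ = (9 - 1)/(10 - 7) ≡ 8/3 mod 11. 3⁻¹ ≡ 4 (mod 11) since 3·4 = 12 ≡ 1, so λ ≡ 10.
  x = λ² - 7 - 10 = 100 - 17 ≡ 6; y = λ·(7 - 6) - 1 ≡ 9. → (6, 9)
4G: (6, 9) + (10, 9). λ = (9 - 9)/(10 - 6) ≡ 0/4 mod 11. 4⁻¹ ≡ 3 (mod 11), so λ ≡ 0.
  x = λ² - 6 - 10 = 0 - 16 ≡ 6; y = λ·(6 - 6) - 9 ≡ 2. → (6, 2)
5G: (6, 2) + (10, 9). λ = (9 - 2)/(10 - 6) ≡ 7/4 mod 11. 4⁻¹ ≡ 3 (mod 11), so λ ≡ 10.
  x = λ² - 6 - 10 = 100 - 16 ≡ 7; y = λ·(6 - 7) - 2 ≡ 10. → (7, 10)
6G: (7, 10) + (10, 9). λ = (9 - 10)/(10 - 7) ≡ 10/3 mod 11. 3⁻¹ ≡ 4 (mod 11) since 3·4 = 12 ≡ 1, so λ ≡ 7.
  x = λ² - 7 - 10 = 49 - 17 ≡ 10; y = λ·(7 - 10) - 10 ≡ 2. → (10, 2)
7G: (10, 2) + (10, 9): same x and y₁ ≡ -y₂, so the sum is O.
8G: O + (10, 9) = (10, 9) (identity).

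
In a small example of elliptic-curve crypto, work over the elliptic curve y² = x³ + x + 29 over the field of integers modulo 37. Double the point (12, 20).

(10, 22)

tangent at (12, 20): λ = (3·12² + 1)/(2·20) ≡ 26/3. 3⁻¹ ≡ 25 (mod 37), so λ ≡ 26·25 ≡ 21.
  x = λ² - 12 - 12 = 441 - 24 ≡ 10; y = λ·(12 - 10) - 20 ≡ 22. → (10, 22)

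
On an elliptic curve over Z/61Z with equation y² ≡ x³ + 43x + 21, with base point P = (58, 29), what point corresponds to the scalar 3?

Repeated addition: build up to 3P.
2P: tangent at (58, 29): λ = (3·58² + 43)/(2·29) ≡ 9/58. 58⁻¹ ≡ 20 (mod 61), so λ ≡ 9·20 ≡ 58.
  x = λ² - 58 - 58 = 3364 - 116 ≡ 15; y = λ·(58 - 15) - 29 ≡ 25. → (15, 25)
3P: (15, 25) + (58, 29). λ = (29 - 25)/(58 - 15) ≡ 4/43 mod 61. 43⁻¹ ≡ 44 (mod 61), so λ ≡ 54.
  x = λ² - 15 - 58 = 2916 - 73 ≡ 37; y = λ·(15 - 37) - 25 ≡ 7. → (37, 7)

(37, 7)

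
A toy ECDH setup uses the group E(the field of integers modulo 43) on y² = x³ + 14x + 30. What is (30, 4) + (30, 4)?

tangent at (30, 4): λ = (3·30² + 14)/(2·4) ≡ 5/8. 8⁻¹ ≡ 27 (mod 43), so λ ≡ 5·27 ≡ 6.
  x = λ² - 30 - 30 = 36 - 60 ≡ 19; y = λ·(30 - 19) - 4 ≡ 19. → (19, 19)

(19, 19)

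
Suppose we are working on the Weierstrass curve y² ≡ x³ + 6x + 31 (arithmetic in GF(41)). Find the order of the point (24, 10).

2P: tangent at (24, 10): λ = (3·24² + 6)/(2·10) ≡ 12/20. 20⁻¹ ≡ 39 (mod 41), so λ ≡ 12·39 ≡ 17.
  x = λ² - 24 - 24 = 289 - 48 ≡ 36; y = λ·(24 - 36) - 10 ≡ 32. → (36, 32)
3P: (36, 32) + (24, 10). λ = (10 - 32)/(24 - 36) ≡ 19/29 mod 41. 29⁻¹ ≡ 17 (mod 41) since 29·17 = 493 ≡ 1, so λ ≡ 36.
  x = λ² - 36 - 24 = 1296 - 60 ≡ 6; y = λ·(36 - 6) - 32 ≡ 23. → (6, 23)
4P: (6, 23) + (24, 10). λ = (10 - 23)/(24 - 6) ≡ 28/18 mod 41. 18⁻¹ ≡ 16 (mod 41) since 18·16 = 288 ≡ 1, so λ ≡ 38.
  x = λ² - 6 - 24 = 1444 - 30 ≡ 20; y = λ·(6 - 20) - 23 ≡ 19. → (20, 19)
5P: (20, 19) + (24, 10). λ = (10 - 19)/(24 - 20) ≡ 32/4 mod 41. 4⁻¹ ≡ 31 (mod 41), so λ ≡ 8.
  x = λ² - 20 - 24 = 64 - 44 ≡ 20; y = λ·(20 - 20) - 19 ≡ 22. → (20, 22)
6P: (20, 22) + (24, 10). λ = (10 - 22)/(24 - 20) ≡ 29/4 mod 41. 4⁻¹ ≡ 31 (mod 41), so λ ≡ 38.
  x = λ² - 20 - 24 = 1444 - 44 ≡ 6; y = λ·(20 - 6) - 22 ≡ 18. → (6, 18)
7P: (6, 18) + (24, 10). λ = (10 - 18)/(24 - 6) ≡ 33/18 mod 41. 18⁻¹ ≡ 16 (mod 41) since 18·16 = 288 ≡ 1, so λ ≡ 36.
  x = λ² - 6 - 24 = 1296 - 30 ≡ 36; y = λ·(6 - 36) - 18 ≡ 9. → (36, 9)
8P: (36, 9) + (24, 10). λ = (10 - 9)/(24 - 36) ≡ 1/29 mod 41. 29⁻¹ ≡ 17 (mod 41) since 29·17 = 493 ≡ 1, so λ ≡ 17.
  x = λ² - 36 - 24 = 289 - 60 ≡ 24; y = λ·(36 - 24) - 9 ≡ 31. → (24, 31)
9P: (24, 31) + (24, 10): same x and y₁ ≡ -y₂, so the sum is ∞.
9P = ∞, so the order is 9.

9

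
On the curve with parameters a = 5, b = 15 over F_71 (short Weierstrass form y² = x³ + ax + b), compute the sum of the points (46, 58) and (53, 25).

(29, 14)

(46, 58) + (53, 25). λ = (25 - 58)/(53 - 46) ≡ 38/7 mod 71. 7⁻¹ ≡ 61 (mod 71), so λ ≡ 46.
  x = λ² - 46 - 53 = 2116 - 99 ≡ 29; y = λ·(46 - 29) - 58 ≡ 14. → (29, 14)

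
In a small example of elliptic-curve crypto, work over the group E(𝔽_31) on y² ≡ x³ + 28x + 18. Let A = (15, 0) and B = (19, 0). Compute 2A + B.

First 2A:
Repeated addition: build up to 2A.
2A: (15, 0) + (15, 0): same x and y₁ ≡ -y₂, so the sum is ∞.
2A = ∞.
Finally 2A + B:
∞ + (19, 0) = (19, 0) (identity).

(19, 0)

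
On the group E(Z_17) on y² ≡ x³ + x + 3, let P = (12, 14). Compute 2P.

tangent at (12, 14): λ = (3·12² + 1)/(2·14) ≡ 8/11. 11⁻¹ ≡ 14 (mod 17), so λ ≡ 8·14 ≡ 10.
  x = λ² - 12 - 12 = 100 - 24 ≡ 8; y = λ·(12 - 8) - 14 ≡ 9. → (8, 9)

(8, 9)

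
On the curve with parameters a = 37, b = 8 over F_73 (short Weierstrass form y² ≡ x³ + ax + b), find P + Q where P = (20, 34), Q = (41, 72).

(31, 33)

(20, 34) + (41, 72). λ = (72 - 34)/(41 - 20) ≡ 38/21 mod 73. 21⁻¹ ≡ 7 (mod 73), so λ ≡ 47.
  x = λ² - 20 - 41 = 2209 - 61 ≡ 31; y = λ·(20 - 31) - 34 ≡ 33. → (31, 33)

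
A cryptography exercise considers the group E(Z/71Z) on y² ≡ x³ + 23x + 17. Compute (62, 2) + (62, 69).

O

The two points share x = 62 and their y-coordinates satisfy 2 + 69 ≡ 0 (mod 71), so they are inverses. Their sum is the point at infinity.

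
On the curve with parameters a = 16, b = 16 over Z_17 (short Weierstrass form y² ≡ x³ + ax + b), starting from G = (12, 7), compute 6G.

(1, 13)

Repeated addition: build up to 6G.
2G: tangent at (12, 7): λ = (3·12² + 16)/(2·7) ≡ 6/14. 14⁻¹ ≡ 11 (mod 17) since 14·11 = 154 ≡ 1, so λ ≡ 6·11 ≡ 15.
  x = λ² - 12 - 12 = 225 - 24 ≡ 14; y = λ·(12 - 14) - 7 ≡ 14. → (14, 14)
3G: (14, 14) + (12, 7). λ = (7 - 14)/(12 - 14) ≡ 10/15 mod 17. 15⁻¹ ≡ 8 (mod 17), so λ ≡ 12.
  x = λ² - 14 - 12 = 144 - 26 ≡ 16; y = λ·(14 - 16) - 14 ≡ 13. → (16, 13)
4G: (16, 13) + (12, 7). λ = (7 - 13)/(12 - 16) ≡ 11/13 mod 17. 13⁻¹ ≡ 4 (mod 17), so λ ≡ 10.
  x = λ² - 16 - 12 = 100 - 28 ≡ 4; y = λ·(16 - 4) - 13 ≡ 5. → (4, 5)
5G: (4, 5) + (12, 7). λ = (7 - 5)/(12 - 4) ≡ 2/8 mod 17. 8⁻¹ ≡ 15 (mod 17), so λ ≡ 13.
  x = λ² - 4 - 12 = 169 - 16 ≡ 0; y = λ·(4 - 0) - 5 ≡ 13. → (0, 13)
6G: (0, 13) + (12, 7). λ = (7 - 13)/(12 - 0) ≡ 11/12 mod 17. 12⁻¹ ≡ 10 (mod 17) since 12·10 = 120 ≡ 1, so λ ≡ 8.
  x = λ² - 0 - 12 = 64 - 12 ≡ 1; y = λ·(0 - 1) - 13 ≡ 13. → (1, 13)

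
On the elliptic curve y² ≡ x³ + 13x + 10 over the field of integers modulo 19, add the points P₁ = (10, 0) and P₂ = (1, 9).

(9, 18)

(10, 0) + (1, 9). λ = (9 - 0)/(1 - 10) ≡ 9/10 mod 19. 10⁻¹ ≡ 2 (mod 19) since 10·2 = 20 ≡ 1, so λ ≡ 18.
  x = λ² - 10 - 1 = 324 - 11 ≡ 9; y = λ·(10 - 9) - 0 ≡ 18. → (9, 18)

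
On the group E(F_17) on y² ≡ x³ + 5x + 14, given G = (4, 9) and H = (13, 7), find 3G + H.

First 3G:
Repeated addition: build up to 3G.
2G: tangent at (4, 9): λ = (3·4² + 5)/(2·9) ≡ 2/1. 1⁻¹ ≡ 1 (mod 17), so λ ≡ 2·1 ≡ 2.
  x = λ² - 4 - 4 = 4 - 8 ≡ 13; y = λ·(4 - 13) - 9 ≡ 7. → (13, 7)
3G: (13, 7) + (4, 9). λ = (9 - 7)/(4 - 13) ≡ 2/8 mod 17. 8⁻¹ ≡ 15 (mod 17) since 8·15 = 120 ≡ 1, so λ ≡ 13.
  x = λ² - 13 - 4 = 169 - 17 ≡ 16; y = λ·(13 - 16) - 7 ≡ 5. → (16, 5)
3G = (16, 5).
Finally 3G + H:
(16, 5) + (13, 7). λ = (7 - 5)/(13 - 16) ≡ 2/14 mod 17. 14⁻¹ ≡ 11 (mod 17), so λ ≡ 5.
  x = λ² - 16 - 13 = 25 - 29 ≡ 13; y = λ·(16 - 13) - 5 ≡ 10. → (13, 10)

(13, 10)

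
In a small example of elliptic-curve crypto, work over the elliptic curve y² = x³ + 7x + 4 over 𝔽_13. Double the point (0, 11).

tangent at (0, 11): λ = (3·0² + 7)/(2·11) ≡ 7/9. 9⁻¹ ≡ 3 (mod 13), so λ ≡ 7·3 ≡ 8.
  x = λ² - 0 - 0 = 64 - 0 ≡ 12; y = λ·(0 - 12) - 11 ≡ 10. → (12, 10)

(12, 10)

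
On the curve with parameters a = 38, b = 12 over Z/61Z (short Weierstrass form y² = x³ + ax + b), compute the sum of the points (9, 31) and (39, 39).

(9, 31) + (39, 39). λ = (39 - 31)/(39 - 9) ≡ 8/30 mod 61. 30⁻¹ ≡ 59 (mod 61), so λ ≡ 45.
  x = λ² - 9 - 39 = 2025 - 48 ≡ 25; y = λ·(9 - 25) - 31 ≡ 42. → (25, 42)

(25, 42)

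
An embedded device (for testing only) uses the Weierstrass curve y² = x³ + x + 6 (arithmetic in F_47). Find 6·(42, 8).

(1, 14)

Write G = (42, 8).
Double-and-add on 6 = (110)₂. Start with G = (42, 8) for the leading 1-bit.
double: tangent at (42, 8): λ = (3·42² + 1)/(2·8) ≡ 29/16. 16⁻¹ ≡ 3 (mod 47), so λ ≡ 29·3 ≡ 40.
  x = λ² - 42 - 42 = 1600 - 84 ≡ 12; y = λ·(42 - 12) - 8 ≡ 17. → (12, 17)
add G: (12, 17) + (42, 8). λ = (8 - 17)/(42 - 12) ≡ 38/30 mod 47. 30⁻¹ ≡ 11 (mod 47) since 30·11 = 330 ≡ 1, so λ ≡ 42.
  x = λ² - 12 - 42 = 1764 - 54 ≡ 18; y = λ·(12 - 18) - 17 ≡ 13. → (18, 13)
double: tangent at (18, 13): λ = (3·18² + 1)/(2·13) ≡ 33/26. 26⁻¹ ≡ 38 (mod 47), so λ ≡ 33·38 ≡ 32.
  x = λ² - 18 - 18 = 1024 - 36 ≡ 1; y = λ·(18 - 1) - 13 ≡ 14. → (1, 14)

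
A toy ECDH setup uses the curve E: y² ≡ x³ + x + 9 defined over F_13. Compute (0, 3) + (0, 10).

O

The two points share x = 0 and their y-coordinates satisfy 3 + 10 ≡ 0 (mod 13), so they are inverses. Their sum is the point at infinity.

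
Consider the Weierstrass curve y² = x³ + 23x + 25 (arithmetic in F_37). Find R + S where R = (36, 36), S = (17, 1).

(0, 5)

(36, 36) + (17, 1). λ = (1 - 36)/(17 - 36) ≡ 2/18 mod 37. 18⁻¹ ≡ 35 (mod 37), so λ ≡ 33.
  x = λ² - 36 - 17 = 1089 - 53 ≡ 0; y = λ·(36 - 0) - 36 ≡ 5. → (0, 5)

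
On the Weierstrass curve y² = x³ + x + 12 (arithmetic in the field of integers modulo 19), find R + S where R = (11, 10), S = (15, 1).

(4, 17)

(11, 10) + (15, 1). λ = (1 - 10)/(15 - 11) ≡ 10/4 mod 19. 4⁻¹ ≡ 5 (mod 19) since 4·5 = 20 ≡ 1, so λ ≡ 12.
  x = λ² - 11 - 15 = 144 - 26 ≡ 4; y = λ·(11 - 4) - 10 ≡ 17. → (4, 17)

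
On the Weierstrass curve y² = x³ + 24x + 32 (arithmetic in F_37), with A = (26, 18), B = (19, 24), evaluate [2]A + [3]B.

(34, 9)

First 2A:
Repeated addition: build up to 2A.
2A: tangent at (26, 18): λ = (3·26² + 24)/(2·18) ≡ 17/36. 36⁻¹ ≡ 36 (mod 37), so λ ≡ 17·36 ≡ 20.
  x = λ² - 26 - 26 = 400 - 52 ≡ 15; y = λ·(26 - 15) - 18 ≡ 17. → (15, 17)
2A = (15, 17).
Next 3B:
Repeated addition: build up to 3B.
2B: tangent at (19, 24): λ = (3·19² + 24)/(2·24) ≡ 34/11. 11⁻¹ ≡ 27 (mod 37), so λ ≡ 34·27 ≡ 30.
  x = λ² - 19 - 19 = 900 - 38 ≡ 11; y = λ·(19 - 11) - 24 ≡ 31. → (11, 31)
3B: (11, 31) + (19, 24). λ = (24 - 31)/(19 - 11) ≡ 30/8 mod 37. 8⁻¹ ≡ 14 (mod 37) since 8·14 = 112 ≡ 1, so λ ≡ 13.
  x = λ² - 11 - 19 = 169 - 30 ≡ 28; y = λ·(11 - 28) - 31 ≡ 7. → (28, 7)
3B = (28, 7).
Finally 2A + 3B:
(15, 17) + (28, 7). λ = (7 - 17)/(28 - 15) ≡ 27/13 mod 37. 13⁻¹ ≡ 20 (mod 37), so λ ≡ 22.
  x = λ² - 15 - 28 = 484 - 43 ≡ 34; y = λ·(15 - 34) - 17 ≡ 9. → (34, 9)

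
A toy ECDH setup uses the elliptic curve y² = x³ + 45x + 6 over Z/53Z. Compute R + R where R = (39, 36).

(43, 26)

tangent at (39, 36): λ = (3·39² + 45)/(2·36) ≡ 50/19. 19⁻¹ ≡ 14 (mod 53), so λ ≡ 50·14 ≡ 11.
  x = λ² - 39 - 39 = 121 - 78 ≡ 43; y = λ·(39 - 43) - 36 ≡ 26. → (43, 26)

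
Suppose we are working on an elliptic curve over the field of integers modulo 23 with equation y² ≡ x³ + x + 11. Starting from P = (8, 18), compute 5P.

(12, 7)

Double-and-add on 5 = (101)₂. Start with P = (8, 18) for the leading 1-bit.
double: tangent at (8, 18): λ = (3·8² + 1)/(2·18) ≡ 9/13. 13⁻¹ ≡ 16 (mod 23) since 13·16 = 208 ≡ 1, so λ ≡ 9·16 ≡ 6.
  x = λ² - 8 - 8 = 36 - 16 ≡ 20; y = λ·(8 - 20) - 18 ≡ 2. → (20, 2)
double: tangent at (20, 2): λ = (3·20² + 1)/(2·2) ≡ 5/4. 4⁻¹ ≡ 6 (mod 23) since 4·6 = 24 ≡ 1, so λ ≡ 5·6 ≡ 7.
  x = λ² - 20 - 20 = 49 - 40 ≡ 9; y = λ·(20 - 9) - 2 ≡ 6. → (9, 6)
add P: (9, 6) + (8, 18). λ = (18 - 6)/(8 - 9) ≡ 12/22 mod 23. 22⁻¹ ≡ 22 (mod 23), so λ ≡ 11.
  x = λ² - 9 - 8 = 121 - 17 ≡ 12; y = λ·(9 - 12) - 6 ≡ 7. → (12, 7)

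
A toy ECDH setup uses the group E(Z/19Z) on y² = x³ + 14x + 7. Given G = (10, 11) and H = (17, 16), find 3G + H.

First 3G:
Repeated addition: build up to 3G.
2G: tangent at (10, 11): λ = (3·10² + 14)/(2·11) ≡ 10/3. 3⁻¹ ≡ 13 (mod 19) since 3·13 = 39 ≡ 1, so λ ≡ 10·13 ≡ 16.
  x = λ² - 10 - 10 = 256 - 20 ≡ 8; y = λ·(10 - 8) - 11 ≡ 2. → (8, 2)
3G: (8, 2) + (10, 11). λ = (11 - 2)/(10 - 8) ≡ 9/2 mod 19. 2⁻¹ ≡ 10 (mod 19), so λ ≡ 14.
  x = λ² - 8 - 10 = 196 - 18 ≡ 7; y = λ·(8 - 7) - 2 ≡ 12. → (7, 12)
3G = (7, 12).
Finally 3G + H:
(7, 12) + (17, 16). λ = (16 - 12)/(17 - 7) ≡ 4/10 mod 19. 10⁻¹ ≡ 2 (mod 19), so λ ≡ 8.
  x = λ² - 7 - 17 = 64 - 24 ≡ 2; y = λ·(7 - 2) - 12 ≡ 9. → (2, 9)

(2, 9)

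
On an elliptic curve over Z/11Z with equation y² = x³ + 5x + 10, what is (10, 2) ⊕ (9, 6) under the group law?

(10, 2) + (9, 6). λ = (6 - 2)/(9 - 10) ≡ 4/10 mod 11. 10⁻¹ ≡ 10 (mod 11) since 10·10 = 100 ≡ 1, so λ ≡ 7.
  x = λ² - 10 - 9 = 49 - 19 ≡ 8; y = λ·(10 - 8) - 2 ≡ 1. → (8, 1)

(8, 1)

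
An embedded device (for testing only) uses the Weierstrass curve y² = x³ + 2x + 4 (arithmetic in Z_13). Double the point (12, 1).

(5, 10)

tangent at (12, 1): λ = (3·12² + 2)/(2·1) ≡ 5/2. 2⁻¹ ≡ 7 (mod 13), so λ ≡ 5·7 ≡ 9.
  x = λ² - 12 - 12 = 81 - 24 ≡ 5; y = λ·(12 - 5) - 1 ≡ 10. → (5, 10)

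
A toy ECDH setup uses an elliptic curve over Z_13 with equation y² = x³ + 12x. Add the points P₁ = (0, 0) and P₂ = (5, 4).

(5, 9)

(0, 0) + (5, 4). λ = (4 - 0)/(5 - 0) ≡ 4/5 mod 13. 5⁻¹ ≡ 8 (mod 13) since 5·8 = 40 ≡ 1, so λ ≡ 6.
  x = λ² - 0 - 5 = 36 - 5 ≡ 5; y = λ·(0 - 5) - 0 ≡ 9. → (5, 9)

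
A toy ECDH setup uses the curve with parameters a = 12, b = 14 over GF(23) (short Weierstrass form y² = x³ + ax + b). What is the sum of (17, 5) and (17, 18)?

O

The two points share x = 17 and their y-coordinates satisfy 5 + 18 ≡ 0 (mod 23), so they are inverses. Their sum is the point at infinity.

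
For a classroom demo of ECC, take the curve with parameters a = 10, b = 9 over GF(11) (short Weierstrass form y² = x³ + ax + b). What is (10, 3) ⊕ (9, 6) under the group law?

(1, 3)

(10, 3) + (9, 6). λ = (6 - 3)/(9 - 10) ≡ 3/10 mod 11. 10⁻¹ ≡ 10 (mod 11) since 10·10 = 100 ≡ 1, so λ ≡ 8.
  x = λ² - 10 - 9 = 64 - 19 ≡ 1; y = λ·(10 - 1) - 3 ≡ 3. → (1, 3)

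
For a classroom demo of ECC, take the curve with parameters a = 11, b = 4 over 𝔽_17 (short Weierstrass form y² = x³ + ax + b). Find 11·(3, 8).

O

Write G = (3, 8).
Repeated addition: build up to 11G.
2G: tangent at (3, 8): λ = (3·3² + 11)/(2·8) ≡ 4/16. 16⁻¹ ≡ 16 (mod 17) since 16·16 = 256 ≡ 1, so λ ≡ 4·16 ≡ 13.
  x = λ² - 3 - 3 = 169 - 6 ≡ 10; y = λ·(3 - 10) - 8 ≡ 3. → (10, 3)
3G: (10, 3) + (3, 8). λ = (8 - 3)/(3 - 10) ≡ 5/10 mod 17. 10⁻¹ ≡ 12 (mod 17), so λ ≡ 9.
  x = λ² - 10 - 3 = 81 - 13 ≡ 0; y = λ·(10 - 0) - 3 ≡ 2. → (0, 2)
4G: (0, 2) + (3, 8). λ = (8 - 2)/(3 - 0) ≡ 6/3 mod 17. 3⁻¹ ≡ 6 (mod 17) since 3·6 = 18 ≡ 1, so λ ≡ 2.
  x = λ² - 0 - 3 = 4 - 3 ≡ 1; y = λ·(0 - 1) - 2 ≡ 13. → (1, 13)
5G: (1, 13) + (3, 8). λ = (8 - 13)/(3 - 1) ≡ 12/2 mod 17. 2⁻¹ ≡ 9 (mod 17), so λ ≡ 6.
  x = λ² - 1 - 3 = 36 - 4 ≡ 15; y = λ·(1 - 15) - 13 ≡ 5. → (15, 5)
6G: (15, 5) + (3, 8). λ = (8 - 5)/(3 - 15) ≡ 3/5 mod 17. 5⁻¹ ≡ 7 (mod 17) since 5·7 = 35 ≡ 1, so λ ≡ 4.
  x = λ² - 15 - 3 = 16 - 18 ≡ 15; y = λ·(15 - 15) - 5 ≡ 12. → (15, 12)
7G: (15, 12) + (3, 8). λ = (8 - 12)/(3 - 15) ≡ 13/5 mod 17. 5⁻¹ ≡ 7 (mod 17), so λ ≡ 6.
  x = λ² - 15 - 3 = 36 - 18 ≡ 1; y = λ·(15 - 1) - 12 ≡ 4. → (1, 4)
8G: (1, 4) + (3, 8). λ = (8 - 4)/(3 - 1) ≡ 4/2 mod 17. 2⁻¹ ≡ 9 (mod 17), so λ ≡ 2.
  x = λ² - 1 - 3 = 4 - 4 ≡ 0; y = λ·(1 - 0) - 4 ≡ 15. → (0, 15)
9G: (0, 15) + (3, 8). λ = (8 - 15)/(3 - 0) ≡ 10/3 mod 17. 3⁻¹ ≡ 6 (mod 17), so λ ≡ 9.
  x = λ² - 0 - 3 = 81 - 3 ≡ 10; y = λ·(0 - 10) - 15 ≡ 14. → (10, 14)
10G: (10, 14) + (3, 8). λ = (8 - 14)/(3 - 10) ≡ 11/10 mod 17. 10⁻¹ ≡ 12 (mod 17) since 10·12 = 120 ≡ 1, so λ ≡ 13.
  x = λ² - 10 - 3 = 169 - 13 ≡ 3; y = λ·(10 - 3) - 14 ≡ 9. → (3, 9)
11G: (3, 9) + (3, 8): same x and y₁ ≡ -y₂, so the sum is O.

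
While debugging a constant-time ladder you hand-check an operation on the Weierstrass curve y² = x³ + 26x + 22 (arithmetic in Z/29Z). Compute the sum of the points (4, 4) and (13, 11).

(4, 4) + (13, 11). λ = (11 - 4)/(13 - 4) ≡ 7/9 mod 29. 9⁻¹ ≡ 13 (mod 29), so λ ≡ 4.
  x = λ² - 4 - 13 = 16 - 17 ≡ 28; y = λ·(4 - 28) - 4 ≡ 16. → (28, 16)

(28, 16)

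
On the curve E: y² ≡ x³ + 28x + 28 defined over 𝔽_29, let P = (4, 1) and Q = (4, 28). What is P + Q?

The two points share x = 4 and their y-coordinates satisfy 1 + 28 ≡ 0 (mod 29), so they are inverses. Their sum is O.

O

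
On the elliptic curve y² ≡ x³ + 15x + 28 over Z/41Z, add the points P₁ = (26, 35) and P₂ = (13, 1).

(26, 35) + (13, 1). λ = (1 - 35)/(13 - 26) ≡ 7/28 mod 41. 28⁻¹ ≡ 22 (mod 41), so λ ≡ 31.
  x = λ² - 26 - 13 = 961 - 39 ≡ 20; y = λ·(26 - 20) - 35 ≡ 28. → (20, 28)

(20, 28)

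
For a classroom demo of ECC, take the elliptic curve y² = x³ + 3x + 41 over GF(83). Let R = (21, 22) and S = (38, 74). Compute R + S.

(75, 13)

(21, 22) + (38, 74). λ = (74 - 22)/(38 - 21) ≡ 52/17 mod 83. 17⁻¹ ≡ 44 (mod 83), so λ ≡ 47.
  x = λ² - 21 - 38 = 2209 - 59 ≡ 75; y = λ·(21 - 75) - 22 ≡ 13. → (75, 13)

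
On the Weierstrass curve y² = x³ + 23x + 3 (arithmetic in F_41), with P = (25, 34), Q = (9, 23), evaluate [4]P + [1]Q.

(40, 26)

First 4P:
Repeated addition: build up to 4P.
2P: tangent at (25, 34): λ = (3·25² + 23)/(2·34) ≡ 12/27. 27⁻¹ ≡ 38 (mod 41) since 27·38 = 1026 ≡ 1, so λ ≡ 12·38 ≡ 5.
  x = λ² - 25 - 25 = 25 - 50 ≡ 16; y = λ·(25 - 16) - 34 ≡ 11. → (16, 11)
3P: (16, 11) + (25, 34). λ = (34 - 11)/(25 - 16) ≡ 23/9 mod 41. 9⁻¹ ≡ 32 (mod 41) since 9·32 = 288 ≡ 1, so λ ≡ 39.
  x = λ² - 16 - 25 = 1521 - 41 ≡ 4; y = λ·(16 - 4) - 11 ≡ 6. → (4, 6)
4P: (4, 6) + (25, 34). λ = (34 - 6)/(25 - 4) ≡ 28/21 mod 41. 21⁻¹ ≡ 2 (mod 41), so λ ≡ 15.
  x = λ² - 4 - 25 = 225 - 29 ≡ 32; y = λ·(4 - 32) - 6 ≡ 25. → (32, 25)
4P = (32, 25).
Finally 4P + Q:
(32, 25) + (9, 23). λ = (23 - 25)/(9 - 32) ≡ 39/18 mod 41. 18⁻¹ ≡ 16 (mod 41), so λ ≡ 9.
  x = λ² - 32 - 9 = 81 - 41 ≡ 40; y = λ·(32 - 40) - 25 ≡ 26. → (40, 26)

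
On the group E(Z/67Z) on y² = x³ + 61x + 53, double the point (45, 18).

(14, 10)

tangent at (45, 18): λ = (3·45² + 61)/(2·18) ≡ 39/36. 36⁻¹ ≡ 54 (mod 67), so λ ≡ 39·54 ≡ 29.
  x = λ² - 45 - 45 = 841 - 90 ≡ 14; y = λ·(45 - 14) - 18 ≡ 10. → (14, 10)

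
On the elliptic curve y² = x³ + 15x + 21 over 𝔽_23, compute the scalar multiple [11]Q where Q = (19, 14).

Double-and-add on 11 = (1011)₂. Start with Q = (19, 14) for the leading 1-bit.
double: tangent at (19, 14): λ = (3·19² + 15)/(2·14) ≡ 17/5. 5⁻¹ ≡ 14 (mod 23) since 5·14 = 70 ≡ 1, so λ ≡ 17·14 ≡ 8.
  x = λ² - 19 - 19 = 64 - 38 ≡ 3; y = λ·(19 - 3) - 14 ≡ 22. → (3, 22)
double: tangent at (3, 22): λ = (3·3² + 15)/(2·22) ≡ 19/21. 21⁻¹ ≡ 11 (mod 23) since 21·11 = 231 ≡ 1, so λ ≡ 19·11 ≡ 2.
  x = λ² - 3 - 3 = 4 - 6 ≡ 21; y = λ·(3 - 21) - 22 ≡ 11. → (21, 11)
add Q: (21, 11) + (19, 14). λ = (14 - 11)/(19 - 21) ≡ 3/21 mod 23. 21⁻¹ ≡ 11 (mod 23) since 21·11 = 231 ≡ 1, so λ ≡ 10.
  x = λ² - 21 - 19 = 100 - 40 ≡ 14; y = λ·(21 - 14) - 11 ≡ 13. → (14, 13)
double: tangent at (14, 13): λ = (3·14² + 15)/(2·13) ≡ 5/3. 3⁻¹ ≡ 8 (mod 23) since 3·8 = 24 ≡ 1, so λ ≡ 5·8 ≡ 17.
  x = λ² - 14 - 14 = 289 - 28 ≡ 8; y = λ·(14 - 8) - 13 ≡ 20. → (8, 20)
add Q: (8, 20) + (19, 14). λ = (14 - 20)/(19 - 8) ≡ 17/11 mod 23. 11⁻¹ ≡ 21 (mod 23) since 11·21 = 231 ≡ 1, so λ ≡ 12.
  x = λ² - 8 - 19 = 144 - 27 ≡ 2; y = λ·(8 - 2) - 20 ≡ 6. → (2, 6)

(2, 6)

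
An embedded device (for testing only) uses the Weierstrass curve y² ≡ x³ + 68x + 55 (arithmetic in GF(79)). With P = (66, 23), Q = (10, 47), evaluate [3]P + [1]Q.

First 3P:
Repeated addition: build up to 3P.
2P: tangent at (66, 23): λ = (3·66² + 68)/(2·23) ≡ 22/46. 46⁻¹ ≡ 67 (mod 79), so λ ≡ 22·67 ≡ 52.
  x = λ² - 66 - 66 = 2704 - 132 ≡ 44; y = λ·(66 - 44) - 23 ≡ 15. → (44, 15)
3P: (44, 15) + (66, 23). λ = (23 - 15)/(66 - 44) ≡ 8/22 mod 79. 22⁻¹ ≡ 18 (mod 79), so λ ≡ 65.
  x = λ² - 44 - 66 = 4225 - 110 ≡ 7; y = λ·(44 - 7) - 15 ≡ 20. → (7, 20)
3P = (7, 20).
Finally 3P + Q:
(7, 20) + (10, 47). λ = (47 - 20)/(10 - 7) ≡ 27/3 mod 79. 3⁻¹ ≡ 53 (mod 79) since 3·53 = 159 ≡ 1, so λ ≡ 9.
  x = λ² - 7 - 10 = 81 - 17 ≡ 64; y = λ·(7 - 64) - 20 ≡ 20. → (64, 20)

(64, 20)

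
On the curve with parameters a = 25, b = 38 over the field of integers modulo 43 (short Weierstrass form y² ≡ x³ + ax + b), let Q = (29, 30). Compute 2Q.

tangent at (29, 30): λ = (3·29² + 25)/(2·30) ≡ 11/17. 17⁻¹ ≡ 38 (mod 43) since 17·38 = 646 ≡ 1, so λ ≡ 11·38 ≡ 31.
  x = λ² - 29 - 29 = 961 - 58 ≡ 0; y = λ·(29 - 0) - 30 ≡ 9. → (0, 9)

(0, 9)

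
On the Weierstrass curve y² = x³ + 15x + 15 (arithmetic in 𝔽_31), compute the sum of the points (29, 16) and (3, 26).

(29, 16) + (3, 26). λ = (26 - 16)/(3 - 29) ≡ 10/5 mod 31. 5⁻¹ ≡ 25 (mod 31) since 5·25 = 125 ≡ 1, so λ ≡ 2.
  x = λ² - 29 - 3 = 4 - 32 ≡ 3; y = λ·(29 - 3) - 16 ≡ 5. → (3, 5)

(3, 5)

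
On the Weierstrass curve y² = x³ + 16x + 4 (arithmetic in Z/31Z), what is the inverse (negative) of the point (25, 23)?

(25, 8)

-(25, 23) = (25, -23 mod 31) = (25, 8).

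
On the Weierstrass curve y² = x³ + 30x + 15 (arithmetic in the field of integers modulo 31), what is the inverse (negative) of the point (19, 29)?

-(19, 29) = (19, -29 mod 31) = (19, 2).

(19, 2)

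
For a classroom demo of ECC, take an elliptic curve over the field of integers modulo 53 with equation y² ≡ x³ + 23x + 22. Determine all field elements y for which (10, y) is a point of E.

none

x³ + 23x + 22 = 1252 ≡ 33 (mod 53).
33 is a non-residue mod 53; no y exists.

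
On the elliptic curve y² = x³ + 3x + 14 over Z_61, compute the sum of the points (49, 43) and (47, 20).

(49, 43) + (47, 20). λ = (20 - 43)/(47 - 49) ≡ 38/59 mod 61. 59⁻¹ ≡ 30 (mod 61), so λ ≡ 42.
  x = λ² - 49 - 47 = 1764 - 96 ≡ 21; y = λ·(49 - 21) - 43 ≡ 35. → (21, 35)

(21, 35)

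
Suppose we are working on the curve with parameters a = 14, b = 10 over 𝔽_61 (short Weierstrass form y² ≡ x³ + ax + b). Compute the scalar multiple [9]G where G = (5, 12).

(21, 7)

Repeated addition: build up to 9G.
2G: tangent at (5, 12): λ = (3·5² + 14)/(2·12) ≡ 28/24. 24⁻¹ ≡ 28 (mod 61), so λ ≡ 28·28 ≡ 52.
  x = λ² - 5 - 5 = 2704 - 10 ≡ 10; y = λ·(5 - 10) - 12 ≡ 33. → (10, 33)
3G: (10, 33) + (5, 12). λ = (12 - 33)/(5 - 10) ≡ 40/56 mod 61. 56⁻¹ ≡ 12 (mod 61), so λ ≡ 53.
  x = λ² - 10 - 5 = 2809 - 15 ≡ 49; y = λ·(10 - 49) - 33 ≡ 35. → (49, 35)
4G: (49, 35) + (5, 12). λ = (12 - 35)/(5 - 49) ≡ 38/17 mod 61. 17⁻¹ ≡ 18 (mod 61), so λ ≡ 13.
  x = λ² - 49 - 5 = 169 - 54 ≡ 54; y = λ·(49 - 54) - 35 ≡ 22. → (54, 22)
5G: (54, 22) + (5, 12). λ = (12 - 22)/(5 - 54) ≡ 51/12 mod 61. 12⁻¹ ≡ 56 (mod 61), so λ ≡ 50.
  x = λ² - 54 - 5 = 2500 - 59 ≡ 1; y = λ·(54 - 1) - 22 ≡ 5. → (1, 5)
6G: (1, 5) + (5, 12). λ = (12 - 5)/(5 - 1) ≡ 7/4 mod 61. 4⁻¹ ≡ 46 (mod 61), so λ ≡ 17.
  x = λ² - 1 - 5 = 289 - 6 ≡ 39; y = λ·(1 - 39) - 5 ≡ 20. → (39, 20)
7G: (39, 20) + (5, 12). λ = (12 - 20)/(5 - 39) ≡ 53/27 mod 61. 27⁻¹ ≡ 52 (mod 61), so λ ≡ 11.
  x = λ² - 39 - 5 = 121 - 44 ≡ 16; y = λ·(39 - 16) - 20 ≡ 50. → (16, 50)
8G: (16, 50) + (5, 12). λ = (12 - 50)/(5 - 16) ≡ 23/50 mod 61. 50⁻¹ ≡ 11 (mod 61) since 50·11 = 550 ≡ 1, so λ ≡ 9.
  x = λ² - 16 - 5 = 81 - 21 ≡ 60; y = λ·(16 - 60) - 50 ≡ 42. → (60, 42)
9G: (60, 42) + (5, 12). λ = (12 - 42)/(5 - 60) ≡ 31/6 mod 61. 6⁻¹ ≡ 51 (mod 61), so λ ≡ 56.
  x = λ² - 60 - 5 = 3136 - 65 ≡ 21; y = λ·(60 - 21) - 42 ≡ 7. → (21, 7)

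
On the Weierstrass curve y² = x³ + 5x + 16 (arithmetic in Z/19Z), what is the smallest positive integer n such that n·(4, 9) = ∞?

2P: tangent at (4, 9): λ = (3·4² + 5)/(2·9) ≡ 15/18. 18⁻¹ ≡ 18 (mod 19) since 18·18 = 324 ≡ 1, so λ ≡ 15·18 ≡ 4.
  x = λ² - 4 - 4 = 16 - 8 ≡ 8; y = λ·(4 - 8) - 9 ≡ 13. → (8, 13)
3P: (8, 13) + (4, 9). λ = (9 - 13)/(4 - 8) ≡ 15/15 mod 19. 15⁻¹ ≡ 14 (mod 19) since 15·14 = 210 ≡ 1, so λ ≡ 1.
  x = λ² - 8 - 4 = 1 - 12 ≡ 8; y = λ·(8 - 8) - 13 ≡ 6. → (8, 6)
4P: (8, 6) + (4, 9). λ = (9 - 6)/(4 - 8) ≡ 3/15 mod 19. 15⁻¹ ≡ 14 (mod 19) since 15·14 = 210 ≡ 1, so λ ≡ 4.
  x = λ² - 8 - 4 = 16 - 12 ≡ 4; y = λ·(8 - 4) - 6 ≡ 10. → (4, 10)
5P: (4, 10) + (4, 9): same x and y₁ ≡ -y₂, so the sum is ∞.
5P = ∞, so the order is 5.

5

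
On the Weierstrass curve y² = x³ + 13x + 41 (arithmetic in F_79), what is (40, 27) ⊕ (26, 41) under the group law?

(40, 27) + (26, 41). λ = (41 - 27)/(26 - 40) ≡ 14/65 mod 79. 65⁻¹ ≡ 62 (mod 79), so λ ≡ 78.
  x = λ² - 40 - 26 = 6084 - 66 ≡ 14; y = λ·(40 - 14) - 27 ≡ 26. → (14, 26)

(14, 26)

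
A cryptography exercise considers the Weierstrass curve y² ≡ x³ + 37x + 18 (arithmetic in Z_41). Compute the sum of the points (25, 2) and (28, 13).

(6, 13)

(25, 2) + (28, 13). λ = (13 - 2)/(28 - 25) ≡ 11/3 mod 41. 3⁻¹ ≡ 14 (mod 41) since 3·14 = 42 ≡ 1, so λ ≡ 31.
  x = λ² - 25 - 28 = 961 - 53 ≡ 6; y = λ·(25 - 6) - 2 ≡ 13. → (6, 13)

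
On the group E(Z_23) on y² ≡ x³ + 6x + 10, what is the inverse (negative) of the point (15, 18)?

-(15, 18) = (15, -18 mod 23) = (15, 5).

(15, 5)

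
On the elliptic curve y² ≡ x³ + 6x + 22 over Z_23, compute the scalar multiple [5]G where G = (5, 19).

(9, 0)

Repeated addition: build up to 5G.
2G: tangent at (5, 19): λ = (3·5² + 6)/(2·19) ≡ 12/15. 15⁻¹ ≡ 20 (mod 23), so λ ≡ 12·20 ≡ 10.
  x = λ² - 5 - 5 = 100 - 10 ≡ 21; y = λ·(5 - 21) - 19 ≡ 5. → (21, 5)
3G: (21, 5) + (5, 19). λ = (19 - 5)/(5 - 21) ≡ 14/7 mod 23. 7⁻¹ ≡ 10 (mod 23), so λ ≡ 2.
  x = λ² - 21 - 5 = 4 - 26 ≡ 1; y = λ·(21 - 1) - 5 ≡ 12. → (1, 12)
4G: (1, 12) + (5, 19). λ = (19 - 12)/(5 - 1) ≡ 7/4 mod 23. 4⁻¹ ≡ 6 (mod 23), so λ ≡ 19.
  x = λ² - 1 - 5 = 361 - 6 ≡ 10; y = λ·(1 - 10) - 12 ≡ 1. → (10, 1)
5G: (10, 1) + (5, 19). λ = (19 - 1)/(5 - 10) ≡ 18/18 mod 23. 18⁻¹ ≡ 9 (mod 23), so λ ≡ 1.
  x = λ² - 10 - 5 = 1 - 15 ≡ 9; y = λ·(10 - 9) - 1 ≡ 0. → (9, 0)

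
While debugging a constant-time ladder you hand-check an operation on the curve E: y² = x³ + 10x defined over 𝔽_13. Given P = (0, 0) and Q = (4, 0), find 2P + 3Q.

(4, 0)

First 2P:
Repeated addition: build up to 2P.
2P: (0, 0) + (0, 0): same x and y₁ ≡ -y₂, so the sum is O.
2P = O.
Next 3Q:
Repeated addition: build up to 3Q.
2Q: (4, 0) + (4, 0): same x and y₁ ≡ -y₂, so the sum is O.
3Q: O + (4, 0) = (4, 0) (identity).
3Q = (4, 0).
Finally 2P + 3Q:
O + (4, 0) = (4, 0) (identity).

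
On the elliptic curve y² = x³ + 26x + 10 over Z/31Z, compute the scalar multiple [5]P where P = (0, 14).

(7, 15)

Repeated addition: build up to 5P.
2P: tangent at (0, 14): λ = (3·0² + 26)/(2·14) ≡ 26/28. 28⁻¹ ≡ 10 (mod 31), so λ ≡ 26·10 ≡ 12.
  x = λ² - 0 - 0 = 144 - 0 ≡ 20; y = λ·(0 - 20) - 14 ≡ 25. → (20, 25)
3P: (20, 25) + (0, 14). λ = (14 - 25)/(0 - 20) ≡ 20/11 mod 31. 11⁻¹ ≡ 17 (mod 31), so λ ≡ 30.
  x = λ² - 20 - 0 = 900 - 20 ≡ 12; y = λ·(20 - 12) - 25 ≡ 29. → (12, 29)
4P: (12, 29) + (0, 14). λ = (14 - 29)/(0 - 12) ≡ 16/19 mod 31. 19⁻¹ ≡ 18 (mod 31), so λ ≡ 9.
  x = λ² - 12 - 0 = 81 - 12 ≡ 7; y = λ·(12 - 7) - 29 ≡ 16. → (7, 16)
5P: (7, 16) + (0, 14). λ = (14 - 16)/(0 - 7) ≡ 29/24 mod 31. 24⁻¹ ≡ 22 (mod 31) since 24·22 = 528 ≡ 1, so λ ≡ 18.
  x = λ² - 7 - 0 = 324 - 7 ≡ 7; y = λ·(7 - 7) - 16 ≡ 15. → (7, 15)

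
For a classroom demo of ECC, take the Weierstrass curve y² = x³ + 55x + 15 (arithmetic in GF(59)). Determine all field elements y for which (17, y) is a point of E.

x³ + 55x + 15 = 5863 ≡ 22 (mod 59).
Square roots of 22 mod 59: 9 and 50 (since 9² = 81 ≡ 22).

9, 50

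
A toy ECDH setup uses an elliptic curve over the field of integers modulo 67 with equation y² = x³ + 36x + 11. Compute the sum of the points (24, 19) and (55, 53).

(24, 19) + (55, 53). λ = (53 - 19)/(55 - 24) ≡ 34/31 mod 67. 31⁻¹ ≡ 13 (mod 67), so λ ≡ 40.
  x = λ² - 24 - 55 = 1600 - 79 ≡ 47; y = λ·(24 - 47) - 19 ≡ 66. → (47, 66)

(47, 66)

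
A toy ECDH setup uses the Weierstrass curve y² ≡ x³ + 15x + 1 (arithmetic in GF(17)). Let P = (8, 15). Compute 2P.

tangent at (8, 15): λ = (3·8² + 15)/(2·15) ≡ 3/13. 13⁻¹ ≡ 4 (mod 17), so λ ≡ 3·4 ≡ 12.
  x = λ² - 8 - 8 = 144 - 16 ≡ 9; y = λ·(8 - 9) - 15 ≡ 7. → (9, 7)

(9, 7)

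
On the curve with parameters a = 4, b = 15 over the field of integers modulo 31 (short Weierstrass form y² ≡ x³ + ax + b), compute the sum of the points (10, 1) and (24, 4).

(10, 1) + (24, 4). λ = (4 - 1)/(24 - 10) ≡ 3/14 mod 31. 14⁻¹ ≡ 20 (mod 31) since 14·20 = 280 ≡ 1, so λ ≡ 29.
  x = λ² - 10 - 24 = 841 - 34 ≡ 1; y = λ·(10 - 1) - 1 ≡ 12. → (1, 12)

(1, 12)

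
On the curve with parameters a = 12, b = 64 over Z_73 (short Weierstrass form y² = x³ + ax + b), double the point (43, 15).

(62, 34)

tangent at (43, 15): λ = (3·43² + 12)/(2·15) ≡ 11/30. 30⁻¹ ≡ 56 (mod 73), so λ ≡ 11·56 ≡ 32.
  x = λ² - 43 - 43 = 1024 - 86 ≡ 62; y = λ·(43 - 62) - 15 ≡ 34. → (62, 34)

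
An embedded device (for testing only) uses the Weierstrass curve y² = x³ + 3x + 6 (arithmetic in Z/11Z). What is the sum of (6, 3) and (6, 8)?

The two points share x = 6 and their y-coordinates satisfy 3 + 8 ≡ 0 (mod 11), so they are inverses. Their sum is ∞.

O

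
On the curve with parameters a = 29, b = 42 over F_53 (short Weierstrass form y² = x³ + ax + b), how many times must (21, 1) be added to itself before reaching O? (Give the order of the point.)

3

2P: tangent at (21, 1): λ = (3·21² + 29)/(2·1) ≡ 27/2. 2⁻¹ ≡ 27 (mod 53) since 2·27 = 54 ≡ 1, so λ ≡ 27·27 ≡ 40.
  x = λ² - 21 - 21 = 1600 - 42 ≡ 21; y = λ·(21 - 21) - 1 ≡ 52. → (21, 52)
3P: (21, 52) + (21, 1): same x and y₁ ≡ -y₂, so the sum is O.
3P = O, so the order is 3.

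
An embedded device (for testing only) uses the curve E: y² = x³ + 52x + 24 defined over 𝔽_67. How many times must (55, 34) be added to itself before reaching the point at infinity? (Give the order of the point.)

2P: tangent at (55, 34): λ = (3·55² + 52)/(2·34) ≡ 15/1. 1⁻¹ ≡ 1 (mod 67), so λ ≡ 15·1 ≡ 15.
  x = λ² - 55 - 55 = 225 - 110 ≡ 48; y = λ·(55 - 48) - 34 ≡ 4. → (48, 4)
3P: (48, 4) + (55, 34). λ = (34 - 4)/(55 - 48) ≡ 30/7 mod 67. 7⁻¹ ≡ 48 (mod 67) since 7·48 = 336 ≡ 1, so λ ≡ 33.
  x = λ² - 48 - 55 = 1089 - 103 ≡ 48; y = λ·(48 - 48) - 4 ≡ 63. → (48, 63)
4P: (48, 63) + (55, 34). λ = (34 - 63)/(55 - 48) ≡ 38/7 mod 67. 7⁻¹ ≡ 48 (mod 67) since 7·48 = 336 ≡ 1, so λ ≡ 15.
  x = λ² - 48 - 55 = 225 - 103 ≡ 55; y = λ·(48 - 55) - 63 ≡ 33. → (55, 33)
5P: (55, 33) + (55, 34): same x and y₁ ≡ -y₂, so the sum is the point at infinity.
5P = the point at infinity, so the order is 5.

5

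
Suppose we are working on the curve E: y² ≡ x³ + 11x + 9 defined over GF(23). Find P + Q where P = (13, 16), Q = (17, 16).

(13, 16) + (17, 16). λ = (16 - 16)/(17 - 13) ≡ 0/4 mod 23. 4⁻¹ ≡ 6 (mod 23) since 4·6 = 24 ≡ 1, so λ ≡ 0.
  x = λ² - 13 - 17 = 0 - 30 ≡ 16; y = λ·(13 - 16) - 16 ≡ 7. → (16, 7)

(16, 7)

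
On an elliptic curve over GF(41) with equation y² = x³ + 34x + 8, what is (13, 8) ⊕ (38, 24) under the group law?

(32, 11)

(13, 8) + (38, 24). λ = (24 - 8)/(38 - 13) ≡ 16/25 mod 41. 25⁻¹ ≡ 23 (mod 41) since 25·23 = 575 ≡ 1, so λ ≡ 40.
  x = λ² - 13 - 38 = 1600 - 51 ≡ 32; y = λ·(13 - 32) - 8 ≡ 11. → (32, 11)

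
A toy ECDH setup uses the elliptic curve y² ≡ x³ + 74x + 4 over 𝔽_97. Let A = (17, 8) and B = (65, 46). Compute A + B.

(17, 8) + (65, 46). λ = (46 - 8)/(65 - 17) ≡ 38/48 mod 97. 48⁻¹ ≡ 95 (mod 97) since 48·95 = 4560 ≡ 1, so λ ≡ 21.
  x = λ² - 17 - 65 = 441 - 82 ≡ 68; y = λ·(17 - 68) - 8 ≡ 85. → (68, 85)

(68, 85)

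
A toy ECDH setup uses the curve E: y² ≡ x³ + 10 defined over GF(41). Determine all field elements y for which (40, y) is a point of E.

x³ + 0x + 10 = 64010 ≡ 9 (mod 41).
Square roots of 9 mod 41: 3 and 38 (since 3² = 9 ≡ 9).

3, 38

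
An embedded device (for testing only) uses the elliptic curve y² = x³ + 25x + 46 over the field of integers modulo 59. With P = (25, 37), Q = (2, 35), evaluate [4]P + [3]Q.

First 4P:
Double-and-add on 4 = (100)₂. Start with P = (25, 37) for the leading 1-bit.
double: tangent at (25, 37): λ = (3·25² + 25)/(2·37) ≡ 12/15. 15⁻¹ ≡ 4 (mod 59) since 15·4 = 60 ≡ 1, so λ ≡ 12·4 ≡ 48.
  x = λ² - 25 - 25 = 2304 - 50 ≡ 12; y = λ·(25 - 12) - 37 ≡ 56. → (12, 56)
double: tangent at (12, 56): λ = (3·12² + 25)/(2·56) ≡ 44/53. 53⁻¹ ≡ 49 (mod 59), so λ ≡ 44·49 ≡ 32.
  x = λ² - 12 - 12 = 1024 - 24 ≡ 56; y = λ·(12 - 56) - 56 ≡ 11. → (56, 11)
4P = (56, 11).
Next 3Q:
Repeated addition: build up to 3Q.
2Q: tangent at (2, 35): λ = (3·2² + 25)/(2·35) ≡ 37/11. 11⁻¹ ≡ 43 (mod 59), so λ ≡ 37·43 ≡ 57.
  x = λ² - 2 - 2 = 3249 - 4 ≡ 0; y = λ·(2 - 0) - 35 ≡ 20. → (0, 20)
3Q: (0, 20) + (2, 35). λ = (35 - 20)/(2 - 0) ≡ 15/2 mod 59. 2⁻¹ ≡ 30 (mod 59) since 2·30 = 60 ≡ 1, so λ ≡ 37.
  x = λ² - 0 - 2 = 1369 - 2 ≡ 10; y = λ·(0 - 10) - 20 ≡ 23. → (10, 23)
3Q = (10, 23).
Finally 4P + 3Q:
(56, 11) + (10, 23). λ = (23 - 11)/(10 - 56) ≡ 12/13 mod 59. 13⁻¹ ≡ 50 (mod 59) since 13·50 = 650 ≡ 1, so λ ≡ 10.
  x = λ² - 56 - 10 = 100 - 66 ≡ 34; y = λ·(56 - 34) - 11 ≡ 32. → (34, 32)

(34, 32)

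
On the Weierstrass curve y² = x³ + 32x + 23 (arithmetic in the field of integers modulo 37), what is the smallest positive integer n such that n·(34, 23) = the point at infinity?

11

2P: tangent at (34, 23): λ = (3·34² + 32)/(2·23) ≡ 22/9. 9⁻¹ ≡ 33 (mod 37), so λ ≡ 22·33 ≡ 23.
  x = λ² - 34 - 34 = 529 - 68 ≡ 17; y = λ·(34 - 17) - 23 ≡ 35. → (17, 35)
3P: (17, 35) + (34, 23). λ = (23 - 35)/(34 - 17) ≡ 25/17 mod 37. 17⁻¹ ≡ 24 (mod 37) since 17·24 = 408 ≡ 1, so λ ≡ 8.
  x = λ² - 17 - 34 = 64 - 51 ≡ 13; y = λ·(17 - 13) - 35 ≡ 34. → (13, 34)
4P: (13, 34) + (34, 23). λ = (23 - 34)/(34 - 13) ≡ 26/21 mod 37. 21⁻¹ ≡ 30 (mod 37), so λ ≡ 3.
  x = λ² - 13 - 34 = 9 - 47 ≡ 36; y = λ·(13 - 36) - 34 ≡ 8. → (36, 8)
5P: (36, 8) + (34, 23). λ = (23 - 8)/(34 - 36) ≡ 15/35 mod 37. 35⁻¹ ≡ 18 (mod 37) since 35·18 = 630 ≡ 1, so λ ≡ 11.
  x = λ² - 36 - 34 = 121 - 70 ≡ 14; y = λ·(36 - 14) - 8 ≡ 12. → (14, 12)
6P: (14, 12) + (34, 23). λ = (23 - 12)/(34 - 14) ≡ 11/20 mod 37. 20⁻¹ ≡ 13 (mod 37), so λ ≡ 32.
  x = λ² - 14 - 34 = 1024 - 48 ≡ 14; y = λ·(14 - 14) - 12 ≡ 25. → (14, 25)
7P: (14, 25) + (34, 23). λ = (23 - 25)/(34 - 14) ≡ 35/20 mod 37. 20⁻¹ ≡ 13 (mod 37), so λ ≡ 11.
  x = λ² - 14 - 34 = 121 - 48 ≡ 36; y = λ·(14 - 36) - 25 ≡ 29. → (36, 29)
8P: (36, 29) + (34, 23). λ = (23 - 29)/(34 - 36) ≡ 31/35 mod 37. 35⁻¹ ≡ 18 (mod 37), so λ ≡ 3.
  x = λ² - 36 - 34 = 9 - 70 ≡ 13; y = λ·(36 - 13) - 29 ≡ 3. → (13, 3)
9P: (13, 3) + (34, 23). λ = (23 - 3)/(34 - 13) ≡ 20/21 mod 37. 21⁻¹ ≡ 30 (mod 37), so λ ≡ 8.
  x = λ² - 13 - 34 = 64 - 47 ≡ 17; y = λ·(13 - 17) - 3 ≡ 2. → (17, 2)
10P: (17, 2) + (34, 23). λ = (23 - 2)/(34 - 17) ≡ 21/17 mod 37. 17⁻¹ ≡ 24 (mod 37), so λ ≡ 23.
  x = λ² - 17 - 34 = 529 - 51 ≡ 34; y = λ·(17 - 34) - 2 ≡ 14. → (34, 14)
11P: (34, 14) + (34, 23): same x and y₁ ≡ -y₂, so the sum is the point at infinity.
11P = the point at infinity, so the order is 11.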